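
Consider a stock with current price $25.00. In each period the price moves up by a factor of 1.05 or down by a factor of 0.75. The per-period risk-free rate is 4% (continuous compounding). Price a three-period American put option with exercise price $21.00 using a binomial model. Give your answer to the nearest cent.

Risk-neutral probability p = (e^0.04 − 0.75)/(1.05 − 0.75) = 0.2908/0.3000 = 0.9694
Terminal stock prices: S_uuu = 28.94, S_uud = 20.67, S_udd = 14.77, S_ddd = 10.55
Terminal payoffs (K − S): max(-7.941, 0) = 0, max(0.3281, 0) = 0.3281, max(6.234, 0) = 6.234, max(10.45, 0) = 10.45
Node uu (S = 27.56): continuation = e^(−0.04)·[0.9694·0.0000 + 0.0306·0.3281] = 0.0097; exercise value = 0.0000 ≤ continuation, so V_uu = 0.0097
Node ud (S = 19.69): continuation = e^(−0.04)·[0.9694·0.3281 + 0.0306·6.2344] = 0.4891; exercise value = 1.3125 > continuation, so V_ud = 1.3125 (exercise)
Node dd (S = 14.06): continuation = e^(−0.04)·[0.9694·6.2344 + 0.0306·10.4531] = 6.1141; exercise value = 6.9375 > continuation, so V_dd = 6.9375 (exercise)
Node u (S = 26.25): continuation = e^(−0.04)·[0.9694·0.0097 + 0.0306·1.3125] = 0.0476; exercise value = 0.0000 ≤ continuation, so V_u = 0.0476
Node d (S = 18.75): continuation = e^(−0.04)·[0.9694·1.3125 + 0.0306·6.9375] = 1.4266; exercise value = 2.2500 > continuation, so V_d = 2.2500 (exercise)
Node 0 (S = 25): continuation = e^(−0.04)·[0.9694·0.0476 + 0.0306·2.2500] = 0.1106; exercise value = 0.0000 ≤ continuation, so V_0 = 0.1106

$0.11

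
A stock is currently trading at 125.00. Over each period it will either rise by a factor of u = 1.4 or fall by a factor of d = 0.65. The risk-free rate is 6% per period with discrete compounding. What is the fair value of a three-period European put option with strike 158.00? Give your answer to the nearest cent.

33.46

Risk-neutral probability p = (1 + 0.06 − 0.65)/(1.4 − 0.65) = 0.4100/0.7500 = 0.5467
Terminal stock prices: S_uuu = 343, S_uud = 159.2, S_udd = 73.94, S_ddd = 34.33
Terminal payoffs (K − S): max(-185, 0) = 0, max(-1.25, 0) = 0, max(84.06, 0) = 84.06, max(123.7, 0) = 123.7
Node uu (S = 245): V_uu = 1/1.06·[0.5467·0.0000 + 0.4533·0.0000] = 0.0000
Node ud (S = 113.8): V_ud = 1/1.06·[0.5467·0.0000 + 0.4533·84.0625] = 35.9513
Node dd (S = 52.81): V_dd = 1/1.06·[0.5467·84.0625 + 0.4533·123.6719] = 96.2441
Node u (S = 175): V_u = 1/1.06·[0.5467·0.0000 + 0.4533·35.9513] = 15.3754
Node d (S = 81.25): V_d = 1/1.06·[0.5467·35.9513 + 0.4533·96.2441] = 59.7019
Node 0 (S = 125): V_0 = 1/1.06·[0.5467·15.3754 + 0.4533·59.7019] = 33.4623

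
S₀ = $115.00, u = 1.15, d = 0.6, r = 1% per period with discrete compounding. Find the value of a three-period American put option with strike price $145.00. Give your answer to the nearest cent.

$38.74

Risk-neutral probability p = (1 + 0.01 − 0.6)/(1.15 − 0.6) = 0.4100/0.5500 = 0.7455
Terminal stock prices: S_uuu = 174.9, S_uud = 91.25, S_udd = 47.61, S_ddd = 24.84
Terminal payoffs (K − S): max(-29.9, 0) = 0, max(53.75, 0) = 53.75, max(97.39, 0) = 97.39, max(120.2, 0) = 120.2
Node uu (S = 152.1): continuation = 1/1.01·[0.7455·0.0000 + 0.2545·53.7475] = 13.5457; exercise value = 0.0000 ≤ continuation, so V_uu = 13.5457
Node ud (S = 79.35): continuation = 1/1.01·[0.7455·53.7475 + 0.2545·97.3900] = 64.2144; exercise value = 65.6500 > continuation, so V_ud = 65.6500 (exercise)
Node dd (S = 41.4): continuation = 1/1.01·[0.7455·97.3900 + 0.2545·120.1600] = 102.1644; exercise value = 103.6000 > continuation, so V_dd = 103.6000 (exercise)
Node u (S = 132.2): continuation = 1/1.01·[0.7455·13.5457 + 0.2545·65.6500] = 26.5432; exercise value = 12.7500 ≤ continuation, so V_u = 26.5432
Node d (S = 69): continuation = 1/1.01·[0.7455·65.6500 + 0.2545·103.6000] = 74.5644; exercise value = 76.0000 > continuation, so V_d = 76.0000 (exercise)
Node 0 (S = 115): continuation = 1/1.01·[0.7455·26.5432 + 0.2545·76.0000] = 38.7448; exercise value = 30.0000 ≤ continuation, so V_0 = 38.7448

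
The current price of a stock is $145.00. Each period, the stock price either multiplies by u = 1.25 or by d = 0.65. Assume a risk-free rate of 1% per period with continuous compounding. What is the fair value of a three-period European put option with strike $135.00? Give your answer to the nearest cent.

$22.23

Risk-neutral probability p = (e^0.01 − 0.65)/(1.25 − 0.65) = 0.3601/0.6000 = 0.6001
Terminal stock prices: S_uuu = 283.2, S_uud = 147.3, S_udd = 76.58, S_ddd = 39.82
Terminal payoffs (K − S): max(-148.2, 0) = 0, max(-12.27, 0) = 0, max(58.42, 0) = 58.42, max(95.18, 0) = 95.18
Node uu (S = 226.6): V_uu = e^(−0.01)·[0.6001·0.0000 + 0.3999·0.0000] = 0.0000
Node ud (S = 117.8): V_ud = e^(−0.01)·[0.6001·0.0000 + 0.3999·58.4219] = 23.1314
Node dd (S = 61.26): V_dd = e^(−0.01)·[0.6001·58.4219 + 0.3999·95.1794] = 72.3942
Node u (S = 181.2): V_u = e^(−0.01)·[0.6001·0.0000 + 0.3999·23.1314] = 9.1586
Node d (S = 94.25): V_d = e^(−0.01)·[0.6001·23.1314 + 0.3999·72.3942] = 42.4062
Node 0 (S = 145): V_0 = e^(−0.01)·[0.6001·9.1586 + 0.3999·42.4062] = 22.2314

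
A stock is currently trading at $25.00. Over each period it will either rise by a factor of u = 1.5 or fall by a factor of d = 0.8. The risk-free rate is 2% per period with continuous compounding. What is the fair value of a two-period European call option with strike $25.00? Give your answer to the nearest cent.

$5.04

Risk-neutral probability p = (e^0.02 − 0.8)/(1.5 − 0.8) = 0.2202/0.7000 = 0.3146
Terminal stock prices: S_uu = 56.25, S_ud = 30, S_dd = 16
Terminal payoffs (S − K): max(31.25, 0) = 31.25, max(5, 0) = 5, max(-9, 0) = 0
Node u (S = 37.5): V_u = e^(−0.02)·[0.3146·31.2500 + 0.6854·5.0000] = 12.9950
Node d (S = 20): V_d = e^(−0.02)·[0.3146·5.0000 + 0.6854·0.0000] = 1.5417
Node 0 (S = 25): V_0 = e^(−0.02)·[0.3146·12.9950 + 0.6854·1.5417] = 5.0428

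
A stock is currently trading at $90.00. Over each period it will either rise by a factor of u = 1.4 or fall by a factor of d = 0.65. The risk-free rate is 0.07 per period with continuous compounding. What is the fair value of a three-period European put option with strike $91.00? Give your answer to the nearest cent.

$14.34

Risk-neutral probability p = (e^0.07 − 0.65)/(1.4 − 0.65) = 0.4225/0.7500 = 0.5633
Terminal stock prices: S_uuu = 247, S_uud = 114.7, S_udd = 53.23, S_ddd = 24.72
Terminal payoffs (K − S): max(-156, 0) = 0, max(-23.66, 0) = 0, max(37.77, 0) = 37.77, max(66.28, 0) = 66.28
Node uu (S = 176.4): V_uu = e^(−0.07)·[0.5633·0.0000 + 0.4367·0.0000] = 0.0000
Node ud (S = 81.9): V_ud = e^(−0.07)·[0.5633·0.0000 + 0.4367·37.7650] = 15.3755
Node dd (S = 38.03): V_dd = e^(−0.07)·[0.5633·37.7650 + 0.4367·66.2837] = 46.8228
Node u (S = 126): V_u = e^(−0.07)·[0.5633·0.0000 + 0.4367·15.3755] = 6.2599
Node d (S = 58.5): V_d = e^(−0.07)·[0.5633·15.3755 + 0.4367·46.8228] = 27.1393
Node 0 (S = 90): V_0 = e^(−0.07)·[0.5633·6.2599 + 0.4367·27.1393] = 14.3374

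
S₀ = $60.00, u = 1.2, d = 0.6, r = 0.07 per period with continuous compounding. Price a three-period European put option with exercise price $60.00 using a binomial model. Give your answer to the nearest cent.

Risk-neutral probability p = (e^0.07 − 0.6)/(1.2 − 0.6) = 0.4725/0.6000 = 0.7875
Terminal stock prices: S_uuu = 103.7, S_uud = 51.84, S_udd = 25.92, S_ddd = 12.96
Terminal payoffs (K − S): max(-43.68, 0) = 0, max(8.16, 0) = 8.16, max(34.08, 0) = 34.08, max(47.04, 0) = 47.04
Node uu (S = 86.4): V_uu = e^(−0.07)·[0.7875·0.0000 + 0.2125·8.1600] = 1.6167
Node ud (S = 43.2): V_ud = e^(−0.07)·[0.7875·8.1600 + 0.2125·34.0800] = 12.7436
Node dd (S = 21.6): V_dd = e^(−0.07)·[0.7875·34.0800 + 0.2125·47.0400] = 34.3436
Node u (S = 72): V_u = e^(−0.07)·[0.7875·1.6167 + 0.2125·12.7436] = 3.7119
Node d (S = 36): V_d = e^(−0.07)·[0.7875·12.7436 + 0.2125·34.3436] = 16.1615
Node 0 (S = 60): V_0 = e^(−0.07)·[0.7875·3.7119 + 0.2125·16.1615] = 5.9274

$5.93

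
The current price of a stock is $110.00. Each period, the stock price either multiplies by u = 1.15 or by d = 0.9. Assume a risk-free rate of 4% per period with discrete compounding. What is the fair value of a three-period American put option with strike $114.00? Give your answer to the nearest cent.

Risk-neutral probability p = (1 + 0.04 − 0.9)/(1.15 − 0.9) = 0.1400/0.2500 = 0.5600
Terminal stock prices: S_uuu = 167.3, S_uud = 130.9, S_udd = 102.5, S_ddd = 80.19
Terminal payoffs (K − S): max(-53.3, 0) = 0, max(-16.93, 0) = 0, max(11.54, 0) = 11.54, max(33.81, 0) = 33.81
Node uu (S = 145.5): continuation = 1/1.04·[0.5600·0.0000 + 0.4400·0.0000] = 0.0000; exercise value = 0.0000 ≤ continuation, so V_uu = 0.0000
Node ud (S = 113.8): continuation = 1/1.04·[0.5600·0.0000 + 0.4400·11.5350] = 4.8802; exercise value = 0.1500 ≤ continuation, so V_ud = 4.8802
Node dd (S = 89.1): continuation = 1/1.04·[0.5600·11.5350 + 0.4400·33.8100] = 20.5154; exercise value = 24.9000 > continuation, so V_dd = 24.9000 (exercise)
Node u (S = 126.5): continuation = 1/1.04·[0.5600·0.0000 + 0.4400·4.8802] = 2.0647; exercise value = 0.0000 ≤ continuation, so V_u = 2.0647
Node d (S = 99): continuation = 1/1.04·[0.5600·4.8802 + 0.4400·24.9000] = 13.1624; exercise value = 15.0000 > continuation, so V_d = 15.0000 (exercise)
Node 0 (S = 110): continuation = 1/1.04·[0.5600·2.0647 + 0.4400·15.0000] = 7.4579; exercise value = 4.0000 ≤ continuation, so V_0 = 7.4579

$7.46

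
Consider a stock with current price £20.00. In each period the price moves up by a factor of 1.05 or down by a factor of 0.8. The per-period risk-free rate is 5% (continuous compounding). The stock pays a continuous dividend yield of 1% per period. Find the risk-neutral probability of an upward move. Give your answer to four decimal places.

Per-period risk-free factor R = e^0.05 = 1.0513; dividend-adjusted growth = e^(0.05−0.01) = 1.0408.
Risk-neutral probability p = (1.0408 − 0.8)/(1.05 − 0.8) = 0.2408/0.2500 = 0.9632

p = 0.9632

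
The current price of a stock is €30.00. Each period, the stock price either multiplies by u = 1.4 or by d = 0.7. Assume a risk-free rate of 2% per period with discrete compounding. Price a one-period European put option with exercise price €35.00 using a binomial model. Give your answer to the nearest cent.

Risk-neutral probability p = (1 + 0.02 − 0.7)/(1.4 − 0.7) = 0.3200/0.7000 = 0.4571
Terminal stock prices: S_u = 42, S_d = 21
Terminal payoffs (K − S): max(-7, 0) = 0, max(14, 0) = 14
Node 0 (S = 30): V_0 = 1/1.02·[0.4571·0.0000 + 0.5429·14.0000] = 7.4510

€7.45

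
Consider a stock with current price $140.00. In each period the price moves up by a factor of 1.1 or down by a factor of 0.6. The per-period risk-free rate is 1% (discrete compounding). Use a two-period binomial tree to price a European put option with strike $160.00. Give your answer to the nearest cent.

$23.04

Risk-neutral probability p = (1 + 0.01 − 0.6)/(1.1 − 0.6) = 0.4100/0.5000 = 0.8200
Terminal stock prices: S_uu = 169.4, S_ud = 92.4, S_dd = 50.4
Terminal payoffs (K − S): max(-9.4, 0) = 0, max(67.6, 0) = 67.6, max(109.6, 0) = 109.6
Node u (S = 154): V_u = 1/1.01·[0.8200·0.0000 + 0.1800·67.6000] = 12.0475
Node d (S = 84): V_d = 1/1.01·[0.8200·67.6000 + 0.1800·109.6000] = 74.4158
Node 0 (S = 140): V_0 = 1/1.01·[0.8200·12.0475 + 0.1800·74.4158] = 23.0434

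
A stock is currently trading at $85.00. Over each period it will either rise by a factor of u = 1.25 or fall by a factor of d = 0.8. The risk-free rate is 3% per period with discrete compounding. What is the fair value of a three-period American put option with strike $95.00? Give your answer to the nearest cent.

Risk-neutral probability p = (1 + 0.03 − 0.8)/(1.25 − 0.8) = 0.2300/0.4500 = 0.5111
Terminal stock prices: S_uuu = 166, S_uud = 106.2, S_udd = 68, S_ddd = 43.52
Terminal payoffs (K − S): max(-71.02, 0) = 0, max(-11.25, 0) = 0, max(27, 0) = 27, max(51.48, 0) = 51.48
Node uu (S = 132.8): continuation = 1/1.03·[0.5111·0.0000 + 0.4889·0.0000] = 0.0000; exercise value = 0.0000 ≤ continuation, so V_uu = 0.0000
Node ud (S = 85): continuation = 1/1.03·[0.5111·0.0000 + 0.4889·27.0000] = 12.8155; exercise value = 10.0000 ≤ continuation, so V_ud = 12.8155
Node dd (S = 54.4): continuation = 1/1.03·[0.5111·27.0000 + 0.4889·51.4800] = 37.8330; exercise value = 40.6000 > continuation, so V_dd = 40.6000 (exercise)
Node u (S = 106.2): continuation = 1/1.03·[0.5111·0.0000 + 0.4889·12.8155] = 6.0829; exercise value = 0.0000 ≤ continuation, so V_u = 6.0829
Node d (S = 68): continuation = 1/1.03·[0.5111·12.8155 + 0.4889·40.6000] = 25.6301; exercise value = 27.0000 > continuation, so V_d = 27.0000 (exercise)
Node 0 (S = 85): continuation = 1/1.03·[0.5111·6.0829 + 0.4889·27.0000] = 15.8340; exercise value = 10.0000 ≤ continuation, so V_0 = 15.8340

$15.83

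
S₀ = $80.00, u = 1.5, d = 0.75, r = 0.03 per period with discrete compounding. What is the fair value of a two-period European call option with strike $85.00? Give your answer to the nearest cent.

$14.69

Risk-neutral probability p = (1 + 0.03 − 0.75)/(1.5 − 0.75) = 0.2800/0.7500 = 0.3733
Terminal stock prices: S_uu = 180, S_ud = 90, S_dd = 45
Terminal payoffs (S − K): max(95, 0) = 95, max(5, 0) = 5, max(-40, 0) = 0
Node u (S = 120): V_u = 1/1.03·[0.3733·95.0000 + 0.6267·5.0000] = 37.4757
Node d (S = 60): V_d = 1/1.03·[0.3733·5.0000 + 0.6267·0.0000] = 1.8123
Node 0 (S = 80): V_0 = 1/1.03·[0.3733·37.4757 + 0.6267·1.8123] = 14.6861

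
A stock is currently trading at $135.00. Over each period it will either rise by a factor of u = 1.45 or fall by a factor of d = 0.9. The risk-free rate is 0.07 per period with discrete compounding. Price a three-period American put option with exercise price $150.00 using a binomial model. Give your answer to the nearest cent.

$18.40

Risk-neutral probability p = (1 + 0.07 − 0.9)/(1.45 − 0.9) = 0.1700/0.5500 = 0.3091
Terminal stock prices: S_uuu = 411.6, S_uud = 255.5, S_udd = 158.6, S_ddd = 98.42
Terminal payoffs (K − S): max(-261.6, 0) = 0, max(-105.5, 0) = 0, max(-8.558, 0) = 0, max(51.58, 0) = 51.58
Node uu (S = 283.8): continuation = 1/1.07·[0.3091·0.0000 + 0.6909·0.0000] = 0.0000; exercise value = 0.0000 ≤ continuation, so V_uu = 0.0000
Node ud (S = 176.2): continuation = 1/1.07·[0.3091·0.0000 + 0.6909·0.0000] = 0.0000; exercise value = 0.0000 ≤ continuation, so V_ud = 0.0000
Node dd (S = 109.4): continuation = 1/1.07·[0.3091·0.0000 + 0.6909·51.5850] = 33.3089; exercise value = 40.6500 > continuation, so V_dd = 40.6500 (exercise)
Node u (S = 195.8): continuation = 1/1.07·[0.3091·0.0000 + 0.6909·0.0000] = 0.0000; exercise value = 0.0000 ≤ continuation, so V_u = 0.0000
Node d (S = 121.5): continuation = 1/1.07·[0.3091·0.0000 + 0.6909·40.6500] = 26.2481; exercise value = 28.5000 > continuation, so V_d = 28.5000 (exercise)
Node 0 (S = 135): continuation = 1/1.07·[0.3091·0.0000 + 0.6909·28.5000] = 18.4027; exercise value = 15.0000 ≤ continuation, so V_0 = 18.4027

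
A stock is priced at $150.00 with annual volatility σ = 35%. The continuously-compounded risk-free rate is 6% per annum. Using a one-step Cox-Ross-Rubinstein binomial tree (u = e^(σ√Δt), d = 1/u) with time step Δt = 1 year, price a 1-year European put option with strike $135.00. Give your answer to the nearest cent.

$13.80

CRR parameters: u = e^(σ√Δt) = e^(0.35·√1) = 1.4191, d = 1/u = 0.7047
Per-period rate: rΔt = 0.06·1 = 0.06, so R = e^0.06 = 1.0618
Risk-neutral probability p = (e^0.06 − 0.7047)/(1.4191 − 0.7047) = 0.3571/0.7144 = 0.4999
Terminal stock prices: S_u = 212.9, S_d = 105.7
Terminal payoffs (K − S): max(-77.86, 0) = 0, max(29.3, 0) = 29.3
Node 0 (S = 150): V_0 = e^(−0.06)·[0.4999·0.0000 + 0.5001·29.2968] = 13.7969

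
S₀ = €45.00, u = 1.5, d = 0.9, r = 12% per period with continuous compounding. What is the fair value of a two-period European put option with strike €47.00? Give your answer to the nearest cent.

Risk-neutral probability p = (e^0.12 − 0.9)/(1.5 − 0.9) = 0.2275/0.6000 = 0.3792
Terminal stock prices: S_uu = 101.2, S_ud = 60.75, S_dd = 36.45
Terminal payoffs (K − S): max(-54.25, 0) = 0, max(-13.75, 0) = 0, max(10.55, 0) = 10.55
Node u (S = 67.5): V_u = e^(−0.12)·[0.3792·0.0000 + 0.6208·0.0000] = 0.0000
Node d (S = 40.5): V_d = e^(−0.12)·[0.3792·0.0000 + 0.6208·10.5500] = 5.8092
Node 0 (S = 45): V_0 = e^(−0.12)·[0.3792·0.0000 + 0.6208·5.8092] = 3.1987

€3.20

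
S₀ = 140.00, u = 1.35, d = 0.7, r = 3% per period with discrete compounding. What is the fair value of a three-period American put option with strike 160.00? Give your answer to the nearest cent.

37.22

Risk-neutral probability p = (1 + 0.03 − 0.7)/(1.35 − 0.7) = 0.3300/0.6500 = 0.5077
Terminal stock prices: S_uuu = 344.5, S_uud = 178.6, S_udd = 92.61, S_ddd = 48.02
Terminal payoffs (K − S): max(-184.5, 0) = 0, max(-18.61, 0) = 0, max(67.39, 0) = 67.39, max(112, 0) = 112
Node uu (S = 255.2): continuation = 1/1.03·[0.5077·0.0000 + 0.4923·0.0000] = 0.0000; exercise value = 0.0000 ≤ continuation, so V_uu = 0.0000
Node ud (S = 132.3): continuation = 1/1.03·[0.5077·0.0000 + 0.4923·67.3900] = 32.2103; exercise value = 27.7000 ≤ continuation, so V_ud = 32.2103
Node dd (S = 68.6): continuation = 1/1.03·[0.5077·67.3900 + 0.4923·111.9800] = 86.7398; exercise value = 91.4000 > continuation, so V_dd = 91.4000 (exercise)
Node u (S = 189): continuation = 1/1.03·[0.5077·0.0000 + 0.4923·32.2103] = 15.3955; exercise value = 0.0000 ≤ continuation, so V_u = 15.3955
Node d (S = 98): continuation = 1/1.03·[0.5077·32.2103 + 0.4923·91.4000] = 59.5630; exercise value = 62.0000 > continuation, so V_d = 62.0000 (exercise)
Node 0 (S = 140): continuation = 1/1.03·[0.5077·15.3955 + 0.4923·62.0000] = 37.2226; exercise value = 20.0000 ≤ continuation, so V_0 = 37.2226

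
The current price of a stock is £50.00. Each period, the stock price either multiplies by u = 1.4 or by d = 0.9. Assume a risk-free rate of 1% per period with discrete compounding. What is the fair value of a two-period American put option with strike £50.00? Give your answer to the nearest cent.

Risk-neutral probability p = (1 + 0.01 − 0.9)/(1.4 − 0.9) = 0.1100/0.5000 = 0.2200
Terminal stock prices: S_uu = 98, S_ud = 63, S_dd = 40.5
Terminal payoffs (K − S): max(-48, 0) = 0, max(-13, 0) = 0, max(9.5, 0) = 9.5
Node u (S = 70): continuation = 1/1.01·[0.2200·0.0000 + 0.7800·0.0000] = 0.0000; exercise value = 0.0000 ≤ continuation, so V_u = 0.0000
Node d (S = 45): continuation = 1/1.01·[0.2200·0.0000 + 0.7800·9.5000] = 7.3366; exercise value = 5.0000 ≤ continuation, so V_d = 7.3366
Node 0 (S = 50): continuation = 1/1.01·[0.2200·0.0000 + 0.7800·7.3366] = 5.6659; exercise value = 0.0000 ≤ continuation, so V_0 = 5.6659

£5.67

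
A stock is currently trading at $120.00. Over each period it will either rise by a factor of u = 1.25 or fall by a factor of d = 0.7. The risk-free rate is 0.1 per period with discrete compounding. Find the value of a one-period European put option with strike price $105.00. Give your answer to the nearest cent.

Risk-neutral probability p = (1 + 0.1 − 0.7)/(1.25 − 0.7) = 0.4000/0.5500 = 0.7273
Terminal stock prices: S_u = 150, S_d = 84
Terminal payoffs (K − S): max(-45, 0) = 0, max(21, 0) = 21
Node 0 (S = 120): V_0 = 1/1.1·[0.7273·0.0000 + 0.2727·21.0000] = 5.2066

$5.21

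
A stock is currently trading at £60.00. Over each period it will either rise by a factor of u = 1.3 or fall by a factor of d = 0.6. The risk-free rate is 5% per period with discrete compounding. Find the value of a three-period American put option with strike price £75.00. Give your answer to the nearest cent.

£20.94

Risk-neutral probability p = (1 + 0.05 − 0.6)/(1.3 − 0.6) = 0.4500/0.7000 = 0.6429
Terminal stock prices: S_uuu = 131.8, S_uud = 60.84, S_udd = 28.08, S_ddd = 12.96
Terminal payoffs (K − S): max(-56.82, 0) = 0, max(14.16, 0) = 14.16, max(46.92, 0) = 46.92, max(62.04, 0) = 62.04
Node uu (S = 101.4): continuation = 1/1.05·[0.6429·0.0000 + 0.3571·14.1600] = 4.8163; exercise value = 0.0000 ≤ continuation, so V_uu = 4.8163
Node ud (S = 46.8): continuation = 1/1.05·[0.6429·14.1600 + 0.3571·46.9200] = 24.6286; exercise value = 28.2000 > continuation, so V_ud = 28.2000 (exercise)
Node dd (S = 21.6): continuation = 1/1.05·[0.6429·46.9200 + 0.3571·62.0400] = 49.8286; exercise value = 53.4000 > continuation, so V_dd = 53.4000 (exercise)
Node u (S = 78): continuation = 1/1.05·[0.6429·4.8163 + 0.3571·28.2000] = 12.5406; exercise value = 0.0000 ≤ continuation, so V_u = 12.5406
Node d (S = 36): continuation = 1/1.05·[0.6429·28.2000 + 0.3571·53.4000] = 35.4286; exercise value = 39.0000 > continuation, so V_d = 39.0000 (exercise)
Node 0 (S = 60): continuation = 1/1.05·[0.6429·12.5406 + 0.3571·39.0000] = 20.9432; exercise value = 15.0000 ≤ continuation, so V_0 = 20.9432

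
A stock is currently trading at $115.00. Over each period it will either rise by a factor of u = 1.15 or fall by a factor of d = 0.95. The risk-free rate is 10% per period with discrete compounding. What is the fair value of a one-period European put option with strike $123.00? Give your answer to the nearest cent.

Risk-neutral probability p = (1 + 0.1 − 0.95)/(1.15 − 0.95) = 0.1500/0.2000 = 0.7500
Terminal stock prices: S_u = 132.2, S_d = 109.2
Terminal payoffs (K − S): max(-9.25, 0) = 0, max(13.75, 0) = 13.75
Node 0 (S = 115): V_0 = 1/1.1·[0.7500·0.0000 + 0.2500·13.7500] = 3.1250

$3.12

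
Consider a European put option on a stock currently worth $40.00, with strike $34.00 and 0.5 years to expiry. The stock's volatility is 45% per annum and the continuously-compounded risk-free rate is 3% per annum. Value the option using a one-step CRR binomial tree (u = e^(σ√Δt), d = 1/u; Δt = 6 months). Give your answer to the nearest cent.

CRR parameters: u = e^(σ√Δt) = e^(0.45·√0.5) = 1.3746, d = 1/u = 0.7275
Per-period rate: rΔt = 0.03·0.5 = 0.015, so R = e^0.015 = 1.0151
Risk-neutral probability p = (e^0.015 − 0.7275)/(1.3746 − 0.7275) = 0.2877/0.6472 = 0.4445
Terminal stock prices: S_u = 54.99, S_d = 29.1
Terminal payoffs (K − S): max(-20.99, 0) = 0, max(4.902, 0) = 4.902
Node 0 (S = 40): V_0 = e^(−0.015)·[0.4445·0.0000 + 0.5555·4.9017] = 2.6825

$2.68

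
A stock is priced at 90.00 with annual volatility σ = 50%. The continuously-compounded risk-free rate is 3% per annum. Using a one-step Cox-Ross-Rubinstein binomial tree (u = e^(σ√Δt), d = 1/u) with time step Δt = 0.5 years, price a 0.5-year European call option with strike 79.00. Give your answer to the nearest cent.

21.00

CRR parameters: u = e^(σ√Δt) = e^(0.5·√0.5) = 1.4241, d = 1/u = 0.7022
Per-period rate: rΔt = 0.03·0.5 = 0.015, so R = e^0.015 = 1.0151
Risk-neutral probability p = (e^0.015 − 0.7022)/(1.4241 − 0.7022) = 0.3129/0.7219 = 0.4335
Terminal stock prices: S_u = 128.2, S_d = 63.2
Terminal payoffs (S − K): max(49.17, 0) = 49.17, max(-15.8, 0) = 0
Node 0 (S = 90): V_0 = e^(−0.015)·[0.4335·49.1707 + 0.5665·0.0000] = 20.9960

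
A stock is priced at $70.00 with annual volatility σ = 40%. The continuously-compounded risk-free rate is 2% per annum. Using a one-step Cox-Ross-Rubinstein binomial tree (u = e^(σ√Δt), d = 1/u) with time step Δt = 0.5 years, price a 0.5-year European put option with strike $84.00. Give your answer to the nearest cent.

CRR parameters: u = e^(σ√Δt) = e^(0.4·√0.5) = 1.3269, d = 1/u = 0.7536
Per-period rate: rΔt = 0.02·0.5 = 0.01, so R = e^0.01 = 1.0101
Risk-neutral probability p = (e^0.01 − 0.7536)/(1.3269 − 0.7536) = 0.2564/0.5733 = 0.4473
Terminal stock prices: S_u = 92.88, S_d = 52.75
Terminal payoffs (K − S): max(-8.883, 0) = 0, max(31.25, 0) = 31.25
Node 0 (S = 70): V_0 = e^(−0.01)·[0.4473·0.0000 + 0.5527·31.2453] = 17.0978

$17.10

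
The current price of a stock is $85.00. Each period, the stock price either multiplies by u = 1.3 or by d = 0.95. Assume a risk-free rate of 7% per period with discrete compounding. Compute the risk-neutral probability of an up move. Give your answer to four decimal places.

Risk-neutral probability p = (1 + 0.07 − 0.95)/(1.3 − 0.95) = 0.1200/0.3500 = 0.3429

p = 0.3429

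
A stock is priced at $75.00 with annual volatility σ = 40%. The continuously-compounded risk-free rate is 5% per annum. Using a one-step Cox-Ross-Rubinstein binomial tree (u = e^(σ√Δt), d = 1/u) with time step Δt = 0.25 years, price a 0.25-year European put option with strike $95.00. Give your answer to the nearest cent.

$18.82

CRR parameters: u = e^(σ√Δt) = e^(0.4·√0.25) = 1.2214, d = 1/u = 0.8187
Per-period rate: rΔt = 0.05·0.25 = 0.0125, so R = e^0.0125 = 1.0126
Risk-neutral probability p = (e^0.0125 − 0.8187)/(1.2214 − 0.8187) = 0.1938/0.4027 = 0.4814
Terminal stock prices: S_u = 91.61, S_d = 61.4
Terminal payoffs (K − S): max(3.395, 0) = 3.395, max(33.6, 0) = 33.6
Node 0 (S = 75): V_0 = e^(−0.0125)·[0.4814·3.3948 + 0.5186·33.5952] = 18.8199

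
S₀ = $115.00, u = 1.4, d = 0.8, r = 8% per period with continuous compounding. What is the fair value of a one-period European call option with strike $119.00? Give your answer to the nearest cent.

Risk-neutral probability p = (e^0.08 − 0.8)/(1.4 − 0.8) = 0.2833/0.6000 = 0.4721
Terminal stock prices: S_u = 161, S_d = 92
Terminal payoffs (S − K): max(42, 0) = 42, max(-27, 0) = 0
Node 0 (S = 115): V_0 = e^(−0.08)·[0.4721·42.0000 + 0.5279·0.0000] = 18.3055

$18.31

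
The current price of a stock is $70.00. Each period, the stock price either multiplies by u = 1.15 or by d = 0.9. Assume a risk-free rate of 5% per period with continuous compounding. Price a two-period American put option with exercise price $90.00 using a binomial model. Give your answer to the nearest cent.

$20.00

Risk-neutral probability p = (e^0.05 − 0.9)/(1.15 − 0.9) = 0.1513/0.2500 = 0.6051
Terminal stock prices: S_uu = 92.57, S_ud = 72.45, S_dd = 56.7
Terminal payoffs (K − S): max(-2.575, 0) = 0, max(17.55, 0) = 17.55, max(33.3, 0) = 33.3
Node u (S = 80.5): continuation = e^(−0.05)·[0.6051·0.0000 + 0.3949·17.5500] = 6.5928; exercise value = 9.5000 > continuation, so V_u = 9.5000 (exercise)
Node d (S = 63): continuation = e^(−0.05)·[0.6051·17.5500 + 0.3949·33.3000] = 22.6106; exercise value = 27.0000 > continuation, so V_d = 27.0000 (exercise)
Node 0 (S = 70): continuation = e^(−0.05)·[0.6051·9.5000 + 0.3949·27.0000] = 15.6106; exercise value = 20.0000 > continuation, so V_0 = 20.0000 (exercise)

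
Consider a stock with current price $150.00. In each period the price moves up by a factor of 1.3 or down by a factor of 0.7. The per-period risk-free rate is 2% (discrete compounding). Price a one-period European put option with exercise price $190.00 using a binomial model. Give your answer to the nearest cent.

Risk-neutral probability p = (1 + 0.02 − 0.7)/(1.3 − 0.7) = 0.3200/0.6000 = 0.5333
Terminal stock prices: S_u = 195, S_d = 105
Terminal payoffs (K − S): max(-5, 0) = 0, max(85, 0) = 85
Node 0 (S = 150): V_0 = 1/1.02·[0.5333·0.0000 + 0.4667·85.0000] = 38.8889

$38.89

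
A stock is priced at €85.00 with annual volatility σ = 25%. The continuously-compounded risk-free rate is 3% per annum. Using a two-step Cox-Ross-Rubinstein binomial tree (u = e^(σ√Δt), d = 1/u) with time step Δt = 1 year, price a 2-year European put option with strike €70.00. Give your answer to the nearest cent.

CRR parameters: u = e^(σ√Δt) = e^(0.25·√1) = 1.2840, d = 1/u = 0.7788
Per-period rate: rΔt = 0.03·1 = 0.03, so R = e^0.03 = 1.0305
Risk-neutral probability p = (e^0.03 − 0.7788)/(1.2840 − 0.7788) = 0.2517/0.5052 = 0.4981
Terminal stock prices: S_uu = 140.1, S_ud = 85, S_dd = 51.56
Terminal payoffs (K − S): max(-70.14, 0) = 0, max(-15, 0) = 0, max(18.44, 0) = 18.44
Node u (S = 109.1): V_u = e^(−0.03)·[0.4981·0.0000 + 0.5019·0.0000] = 0.0000
Node d (S = 66.2): V_d = e^(−0.03)·[0.4981·0.0000 + 0.5019·18.4449] = 8.9838
Node 0 (S = 85): V_0 = e^(−0.03)·[0.4981·0.0000 + 0.5019·8.9838] = 4.3757

€4.38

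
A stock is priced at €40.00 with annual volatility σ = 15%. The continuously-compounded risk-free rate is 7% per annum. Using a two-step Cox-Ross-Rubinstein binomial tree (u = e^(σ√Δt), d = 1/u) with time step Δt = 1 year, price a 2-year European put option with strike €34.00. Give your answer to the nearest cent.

CRR parameters: u = e^(σ√Δt) = e^(0.15·√1) = 1.1618, d = 1/u = 0.8607
Per-period rate: rΔt = 0.07·1 = 0.07, so R = e^0.07 = 1.0725
Risk-neutral probability p = (e^0.07 − 0.8607)/(1.1618 − 0.8607) = 0.2118/0.3011 = 0.7034
Terminal stock prices: S_uu = 53.99, S_ud = 40, S_dd = 29.63
Terminal payoffs (K − S): max(-19.99, 0) = 0, max(-6, 0) = 0, max(4.367, 0) = 4.367
Node u (S = 46.47): V_u = e^(−0.07)·[0.7034·0.0000 + 0.2966·0.0000] = 0.0000
Node d (S = 34.43): V_d = e^(−0.07)·[0.7034·0.0000 + 0.2966·4.3673] = 1.2079
Node 0 (S = 40): V_0 = e^(−0.07)·[0.7034·0.0000 + 0.2966·1.2079] = 0.3341

€0.33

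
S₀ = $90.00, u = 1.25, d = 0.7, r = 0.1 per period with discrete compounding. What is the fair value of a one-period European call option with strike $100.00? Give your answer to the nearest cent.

Risk-neutral probability p = (1 + 0.1 − 0.7)/(1.25 − 0.7) = 0.4000/0.5500 = 0.7273
Terminal stock prices: S_u = 112.5, S_d = 63
Terminal payoffs (S − K): max(12.5, 0) = 12.5, max(-37, 0) = 0
Node 0 (S = 90): V_0 = 1/1.1·[0.7273·12.5000 + 0.2727·0.0000] = 8.2645

$8.26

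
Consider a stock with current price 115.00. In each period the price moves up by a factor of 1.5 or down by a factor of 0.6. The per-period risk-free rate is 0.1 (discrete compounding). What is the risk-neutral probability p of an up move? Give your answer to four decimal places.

p = 0.5556

Risk-neutral probability p = (1 + 0.1 − 0.6)/(1.5 − 0.6) = 0.5000/0.9000 = 0.5556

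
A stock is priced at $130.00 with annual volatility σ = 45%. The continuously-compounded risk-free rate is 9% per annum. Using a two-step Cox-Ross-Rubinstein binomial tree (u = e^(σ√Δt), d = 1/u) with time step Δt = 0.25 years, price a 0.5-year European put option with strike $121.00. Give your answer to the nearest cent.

$9.32

CRR parameters: u = e^(σ√Δt) = e^(0.45·√0.25) = 1.2523, d = 1/u = 0.7985
Per-period rate: rΔt = 0.09·0.25 = 0.0225, so R = e^0.0225 = 1.0228
Risk-neutral probability p = (e^0.0225 − 0.7985)/(1.2523 − 0.7985) = 0.2242/0.4538 = 0.4941
Terminal stock prices: S_uu = 203.9, S_ud = 130, S_dd = 82.89
Terminal payoffs (K − S): max(-82.88, 0) = 0, max(-9, 0) = 0, max(38.11, 0) = 38.11
Node u (S = 162.8): V_u = e^(−0.0225)·[0.4941·0.0000 + 0.5059·0.0000] = 0.0000
Node d (S = 103.8): V_d = e^(−0.0225)·[0.4941·0.0000 + 0.5059·38.1083] = 18.8490
Node 0 (S = 130): V_0 = e^(−0.0225)·[0.4941·0.0000 + 0.5059·18.8490] = 9.3230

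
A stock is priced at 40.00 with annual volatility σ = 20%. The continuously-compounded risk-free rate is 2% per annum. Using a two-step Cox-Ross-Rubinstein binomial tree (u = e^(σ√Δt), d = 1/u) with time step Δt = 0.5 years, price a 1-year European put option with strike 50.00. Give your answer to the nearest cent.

9.76

CRR parameters: u = e^(σ√Δt) = e^(0.2·√0.5) = 1.1519, d = 1/u = 0.8681
Per-period rate: rΔt = 0.02·0.5 = 0.01, so R = e^0.01 = 1.0101
Risk-neutral probability p = (e^0.01 − 0.8681)/(1.1519 − 0.8681) = 0.1419/0.2838 = 0.5001
Terminal stock prices: S_uu = 53.08, S_ud = 40, S_dd = 30.15
Terminal payoffs (K − S): max(-3.076, 0) = 0, max(10, 0) = 10, max(19.85, 0) = 19.85
Node u (S = 46.08): V_u = e^(−0.01)·[0.5001·0.0000 + 0.4999·10.0000] = 4.9491
Node d (S = 34.72): V_d = e^(−0.01)·[0.5001·10.0000 + 0.4999·19.8545] = 14.7776
Node 0 (S = 40): V_0 = e^(−0.01)·[0.5001·4.9491 + 0.4999·14.7776] = 9.7640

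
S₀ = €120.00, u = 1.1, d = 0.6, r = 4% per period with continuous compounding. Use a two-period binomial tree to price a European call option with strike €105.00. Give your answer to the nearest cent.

€28.84

Risk-neutral probability p = (e^0.04 − 0.6)/(1.1 − 0.6) = 0.4408/0.5000 = 0.8816
Terminal stock prices: S_uu = 145.2, S_ud = 79.2, S_dd = 43.2
Terminal payoffs (S − K): max(40.2, 0) = 40.2, max(-25.8, 0) = 0, max(-61.8, 0) = 0
Node u (S = 132): V_u = e^(−0.04)·[0.8816·40.2000 + 0.1184·0.0000] = 34.0515
Node d (S = 72): V_d = e^(−0.04)·[0.8816·0.0000 + 0.1184·0.0000] = 0.0000
Node 0 (S = 120): V_0 = e^(−0.04)·[0.8816·34.0515 + 0.1184·0.0000] = 28.8434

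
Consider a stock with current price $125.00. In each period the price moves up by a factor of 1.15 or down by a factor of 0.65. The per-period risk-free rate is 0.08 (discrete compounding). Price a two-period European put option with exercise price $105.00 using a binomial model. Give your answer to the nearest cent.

$3.26

Risk-neutral probability p = (1 + 0.08 − 0.65)/(1.15 − 0.65) = 0.4300/0.5000 = 0.8600
Terminal stock prices: S_uu = 165.3, S_ud = 93.44, S_dd = 52.81
Terminal payoffs (K − S): max(-60.31, 0) = 0, max(11.56, 0) = 11.56, max(52.19, 0) = 52.19
Node u (S = 143.8): V_u = 1/1.08·[0.8600·0.0000 + 0.1400·11.5625] = 1.4988
Node d (S = 81.25): V_d = 1/1.08·[0.8600·11.5625 + 0.1400·52.1875] = 15.9722
Node 0 (S = 125): V_0 = 1/1.08·[0.8600·1.4988 + 0.1400·15.9722] = 3.2640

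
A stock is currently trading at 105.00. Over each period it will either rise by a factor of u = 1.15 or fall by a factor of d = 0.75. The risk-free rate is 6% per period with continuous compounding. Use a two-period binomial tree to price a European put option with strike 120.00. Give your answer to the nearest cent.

Risk-neutral probability p = (e^0.06 − 0.75)/(1.15 − 0.75) = 0.3118/0.4000 = 0.7796
Terminal stock prices: S_uu = 138.9, S_ud = 90.56, S_dd = 59.06
Terminal payoffs (K − S): max(-18.86, 0) = 0, max(29.44, 0) = 29.44, max(60.94, 0) = 60.94
Node u (S = 120.7): V_u = e^(−0.06)·[0.7796·0.0000 + 0.2204·29.4375] = 6.1104
Node d (S = 78.75): V_d = e^(−0.06)·[0.7796·29.4375 + 0.2204·60.9375] = 34.2617
Node 0 (S = 105): V_0 = e^(−0.06)·[0.7796·6.1104 + 0.2204·34.2617] = 11.5980

11.60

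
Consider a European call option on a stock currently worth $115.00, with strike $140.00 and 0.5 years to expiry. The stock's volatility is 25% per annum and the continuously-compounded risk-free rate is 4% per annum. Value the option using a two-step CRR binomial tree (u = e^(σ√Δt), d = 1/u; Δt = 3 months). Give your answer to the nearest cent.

CRR parameters: u = e^(σ√Δt) = e^(0.25·√0.25) = 1.1331, d = 1/u = 0.8825
Per-period rate: rΔt = 0.04·0.25 = 0.01, so R = e^0.01 = 1.0101
Risk-neutral probability p = (e^0.01 − 0.8825)/(1.1331 − 0.8825) = 0.1276/0.2507 = 0.5089
Terminal stock prices: S_uu = 147.7, S_ud = 115, S_dd = 89.56
Terminal payoffs (S − K): max(7.663, 0) = 7.663, max(-25, 0) = 0, max(-50.44, 0) = 0
Node u (S = 130.3): V_u = e^(−0.01)·[0.5089·7.6629 + 0.4911·0.0000] = 3.8608
Node d (S = 101.5): V_d = e^(−0.01)·[0.5089·0.0000 + 0.4911·0.0000] = 0.0000
Node 0 (S = 115): V_0 = e^(−0.01)·[0.5089·3.8608 + 0.4911·0.0000] = 1.9451

$1.95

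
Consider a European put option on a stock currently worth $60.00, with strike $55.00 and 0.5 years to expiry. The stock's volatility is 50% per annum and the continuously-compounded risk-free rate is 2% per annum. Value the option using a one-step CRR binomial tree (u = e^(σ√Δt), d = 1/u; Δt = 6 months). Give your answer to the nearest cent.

$7.31

CRR parameters: u = e^(σ√Δt) = e^(0.5·√0.5) = 1.4241, d = 1/u = 0.7022
Per-period rate: rΔt = 0.02·0.5 = 0.01, so R = e^0.01 = 1.0101
Risk-neutral probability p = (e^0.01 − 0.7022)/(1.4241 − 0.7022) = 0.3079/0.7219 = 0.4264
Terminal stock prices: S_u = 85.45, S_d = 42.13
Terminal payoffs (K − S): max(-30.45, 0) = 0, max(12.87, 0) = 12.87
Node 0 (S = 60): V_0 = e^(−0.01)·[0.4264·0.0000 + 0.5736·12.8687] = 7.3075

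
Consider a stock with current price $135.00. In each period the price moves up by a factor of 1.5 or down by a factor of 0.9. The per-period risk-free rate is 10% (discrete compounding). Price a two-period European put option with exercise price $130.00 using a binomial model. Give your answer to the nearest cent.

Risk-neutral probability p = (1 + 0.1 − 0.9)/(1.5 − 0.9) = 0.2000/0.6000 = 0.3333
Terminal stock prices: S_uu = 303.8, S_ud = 182.2, S_dd = 109.4
Terminal payoffs (K − S): max(-173.8, 0) = 0, max(-52.25, 0) = 0, max(20.65, 0) = 20.65
Node u (S = 202.5): V_u = 1/1.1·[0.3333·0.0000 + 0.6667·0.0000] = 0.0000
Node d (S = 121.5): V_d = 1/1.1·[0.3333·0.0000 + 0.6667·20.6500] = 12.5152
Node 0 (S = 135): V_0 = 1/1.1·[0.3333·0.0000 + 0.6667·12.5152] = 7.5849

$7.58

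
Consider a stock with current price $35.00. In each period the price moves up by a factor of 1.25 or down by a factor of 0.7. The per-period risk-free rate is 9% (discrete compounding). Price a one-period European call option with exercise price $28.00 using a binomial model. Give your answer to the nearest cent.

$10.25

Risk-neutral probability p = (1 + 0.09 − 0.7)/(1.25 − 0.7) = 0.3900/0.5500 = 0.7091
Terminal stock prices: S_u = 43.75, S_d = 24.5
Terminal payoffs (S − K): max(15.75, 0) = 15.75, max(-3.5, 0) = 0
Node 0 (S = 35): V_0 = 1/1.09·[0.7091·15.7500 + 0.2909·0.0000] = 10.2460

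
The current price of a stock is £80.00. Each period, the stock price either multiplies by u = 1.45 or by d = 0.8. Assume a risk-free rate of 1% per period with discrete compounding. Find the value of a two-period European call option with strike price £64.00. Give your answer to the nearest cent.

£23.01

Risk-neutral probability p = (1 + 0.01 − 0.8)/(1.45 − 0.8) = 0.2100/0.6500 = 0.3231
Terminal stock prices: S_uu = 168.2, S_ud = 92.8, S_dd = 51.2
Terminal payoffs (S − K): max(104.2, 0) = 104.2, max(28.8, 0) = 28.8, max(-12.8, 0) = 0
Node u (S = 116): V_u = 1/1.01·[0.3231·104.2000 + 0.6769·28.8000] = 52.6337
Node d (S = 64): V_d = 1/1.01·[0.3231·28.8000 + 0.6769·0.0000] = 9.2125
Node 0 (S = 80): V_0 = 1/1.01·[0.3231·52.6337 + 0.6769·9.2125] = 23.0108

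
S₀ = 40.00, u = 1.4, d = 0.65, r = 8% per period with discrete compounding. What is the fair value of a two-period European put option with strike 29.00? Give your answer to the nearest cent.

1.89

Risk-neutral probability p = (1 + 0.08 − 0.65)/(1.4 − 0.65) = 0.4300/0.7500 = 0.5733
Terminal stock prices: S_uu = 78.4, S_ud = 36.4, S_dd = 16.9
Terminal payoffs (K − S): max(-49.4, 0) = 0, max(-7.4, 0) = 0, max(12.1, 0) = 12.1
Node u (S = 56): V_u = 1/1.08·[0.5733·0.0000 + 0.4267·0.0000] = 0.0000
Node d (S = 26): V_d = 1/1.08·[0.5733·0.0000 + 0.4267·12.1000] = 4.7802
Node 0 (S = 40): V_0 = 1/1.08·[0.5733·0.0000 + 0.4267·4.7802] = 1.8885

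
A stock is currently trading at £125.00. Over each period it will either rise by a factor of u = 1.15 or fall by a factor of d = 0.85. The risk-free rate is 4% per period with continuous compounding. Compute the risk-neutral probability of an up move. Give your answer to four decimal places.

Risk-neutral probability p = (e^0.04 − 0.85)/(1.15 − 0.85) = 0.1908/0.3000 = 0.6360

p = 0.6360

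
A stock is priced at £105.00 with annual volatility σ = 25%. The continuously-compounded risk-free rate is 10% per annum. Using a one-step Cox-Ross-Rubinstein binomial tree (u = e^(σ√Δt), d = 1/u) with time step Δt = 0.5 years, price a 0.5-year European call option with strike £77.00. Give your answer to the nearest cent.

£31.76

CRR parameters: u = e^(σ√Δt) = e^(0.25·√0.5) = 1.1934, d = 1/u = 0.8380
Per-period rate: rΔt = 0.1·0.5 = 0.05, so R = e^0.05 = 1.0513
Risk-neutral probability p = (e^0.05 − 0.8380)/(1.1934 − 0.8380) = 0.2133/0.3554 = 0.6002
Terminal stock prices: S_u = 125.3, S_d = 87.99
Terminal payoffs (S − K): max(48.3, 0) = 48.3, max(10.99, 0) = 10.99
Node 0 (S = 105): V_0 = e^(−0.05)·[0.6002·48.3033 + 0.3998·10.9865] = 31.7553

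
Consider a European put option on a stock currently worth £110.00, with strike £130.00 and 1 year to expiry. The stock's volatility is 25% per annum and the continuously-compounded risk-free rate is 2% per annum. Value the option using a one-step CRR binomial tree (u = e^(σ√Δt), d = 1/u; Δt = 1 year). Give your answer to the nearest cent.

CRR parameters: u = e^(σ√Δt) = e^(0.25·√1) = 1.2840, d = 1/u = 0.7788
Per-period rate: rΔt = 0.02·1 = 0.02, so R = e^0.02 = 1.0202
Risk-neutral probability p = (e^0.02 − 0.7788)/(1.2840 − 0.7788) = 0.2414/0.5052 = 0.4778
Terminal stock prices: S_u = 141.2, S_d = 85.67
Terminal payoffs (K − S): max(-11.24, 0) = 0, max(44.33, 0) = 44.33
Node 0 (S = 110): V_0 = e^(−0.02)·[0.4778·0.0000 + 0.5222·44.3319] = 22.6914

£22.69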